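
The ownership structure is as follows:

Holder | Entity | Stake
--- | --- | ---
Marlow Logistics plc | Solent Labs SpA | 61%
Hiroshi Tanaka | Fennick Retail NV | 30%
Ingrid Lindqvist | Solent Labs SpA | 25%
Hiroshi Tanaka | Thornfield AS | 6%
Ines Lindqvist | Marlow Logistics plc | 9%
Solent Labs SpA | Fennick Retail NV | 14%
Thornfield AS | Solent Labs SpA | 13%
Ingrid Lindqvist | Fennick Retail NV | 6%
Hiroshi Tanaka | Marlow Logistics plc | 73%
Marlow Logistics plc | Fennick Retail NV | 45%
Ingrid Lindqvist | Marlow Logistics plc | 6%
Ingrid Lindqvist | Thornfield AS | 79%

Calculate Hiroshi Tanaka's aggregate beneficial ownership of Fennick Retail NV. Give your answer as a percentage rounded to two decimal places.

69.19%

Hiroshi reaches Fennick along 4 paths.
Via Thornfield → Solent: 6% × 13% × 14% = 0.1092%.
Via Marlow → Solent: 73% × 61% × 14% = 6.2342%.
Direct stake: 30% = 30%.
Via Marlow: 73% × 45% = 32.85%.
Total: 0.1092% + 6.2342% + 30% + 32.85% = 69.1934%.
Rounded: 69.19%.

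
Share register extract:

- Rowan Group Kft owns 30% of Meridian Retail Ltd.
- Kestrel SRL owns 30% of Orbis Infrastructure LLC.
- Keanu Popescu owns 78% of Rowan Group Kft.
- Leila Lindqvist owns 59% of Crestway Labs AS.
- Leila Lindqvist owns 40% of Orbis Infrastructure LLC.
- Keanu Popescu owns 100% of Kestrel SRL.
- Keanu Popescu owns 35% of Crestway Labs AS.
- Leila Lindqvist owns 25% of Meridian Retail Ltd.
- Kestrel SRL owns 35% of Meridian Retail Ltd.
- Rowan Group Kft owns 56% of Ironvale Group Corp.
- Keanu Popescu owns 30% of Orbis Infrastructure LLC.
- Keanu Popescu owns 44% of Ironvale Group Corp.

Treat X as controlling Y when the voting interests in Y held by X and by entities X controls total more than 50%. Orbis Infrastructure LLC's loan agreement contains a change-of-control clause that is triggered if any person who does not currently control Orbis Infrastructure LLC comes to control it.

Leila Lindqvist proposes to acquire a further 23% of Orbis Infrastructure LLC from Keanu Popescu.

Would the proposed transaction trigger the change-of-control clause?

The purchase adds only to Leila's holdings (Keanu's stake shrinks), so Leila is the only person who could newly come to control Orbis.
Leila holds 59% of Crestway, so Leila controls Crestway.
In Orbis, Leila's side holds only 40%, not > 50%.
So before the transaction, Leila does not control Orbis.
After the purchase, Leila's direct stake in Orbis rises to 40% + 23% = 63%, and Keanu's stake falls to 7%.
Leila holds 63% of Orbis, so Leila controls Orbis.
Leila did not control Orbis before and does after, so the clause is triggered.

Yes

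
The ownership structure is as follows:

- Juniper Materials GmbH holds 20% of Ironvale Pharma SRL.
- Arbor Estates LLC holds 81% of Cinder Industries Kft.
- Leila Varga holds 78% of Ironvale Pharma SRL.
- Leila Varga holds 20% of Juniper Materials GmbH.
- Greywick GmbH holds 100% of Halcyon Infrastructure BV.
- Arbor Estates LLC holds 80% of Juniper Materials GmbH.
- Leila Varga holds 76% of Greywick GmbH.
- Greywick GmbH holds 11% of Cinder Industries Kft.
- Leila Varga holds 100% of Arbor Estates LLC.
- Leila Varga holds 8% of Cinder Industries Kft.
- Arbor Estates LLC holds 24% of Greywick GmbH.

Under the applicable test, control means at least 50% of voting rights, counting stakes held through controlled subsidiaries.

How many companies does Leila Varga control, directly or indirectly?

Leila holds 100% of Arbor, so Leila controls Arbor.
Leila and Arbor together hold 20% + 80% = 100% of Juniper, so Leila controls Juniper.
Arbor and Leila together hold 24% + 76% = 100% of Greywick, so Leila controls Greywick.
Greywick holds 100% of Halcyon, so Leila controls Halcyon.
Juniper and Leila together hold 20% + 78% = 98% of Ironvale, so Leila controls Ironvale.
Arbor and Greywick and Leila together hold 81% + 11% + 8% = 100% of Cinder, so Leila controls Cinder.
Leila controls 6 companies.

6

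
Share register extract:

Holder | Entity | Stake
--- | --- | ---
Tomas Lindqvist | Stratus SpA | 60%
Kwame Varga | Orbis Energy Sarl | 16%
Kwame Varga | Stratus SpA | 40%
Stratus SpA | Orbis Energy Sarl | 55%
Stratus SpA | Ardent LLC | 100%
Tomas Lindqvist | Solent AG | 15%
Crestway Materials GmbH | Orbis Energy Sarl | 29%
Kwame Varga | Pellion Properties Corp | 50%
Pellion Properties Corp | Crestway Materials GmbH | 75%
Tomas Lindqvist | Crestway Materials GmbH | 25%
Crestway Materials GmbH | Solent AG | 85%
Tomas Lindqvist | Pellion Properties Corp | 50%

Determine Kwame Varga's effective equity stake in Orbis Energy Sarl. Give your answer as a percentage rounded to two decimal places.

48.88%

Kwame reaches Orbis along 3 paths.
Direct stake: 16% = 16%.
Via Stratus: 40% × 55% = 22%.
Via Pellion → Crestway: 50% × 75% × 29% = 10.875%.
Total: 16% + 22% + 10.875% = 48.875%.
Rounded: 48.88%.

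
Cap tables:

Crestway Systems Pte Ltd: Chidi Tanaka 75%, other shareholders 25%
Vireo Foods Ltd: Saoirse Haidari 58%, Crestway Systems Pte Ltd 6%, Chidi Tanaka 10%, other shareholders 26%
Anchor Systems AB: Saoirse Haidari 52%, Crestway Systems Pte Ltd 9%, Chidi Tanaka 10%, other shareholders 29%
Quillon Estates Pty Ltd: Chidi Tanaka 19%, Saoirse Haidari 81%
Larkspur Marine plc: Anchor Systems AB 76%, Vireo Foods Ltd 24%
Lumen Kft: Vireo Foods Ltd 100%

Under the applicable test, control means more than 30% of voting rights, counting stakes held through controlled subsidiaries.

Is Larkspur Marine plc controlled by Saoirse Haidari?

Yes

Saoirse holds 52% of Anchor, so Saoirse controls Anchor.
Saoirse holds 58% of Vireo, so Saoirse controls Vireo.
Anchor and Vireo together hold 76% + 24% = 100% of Larkspur, so Saoirse controls Larkspur.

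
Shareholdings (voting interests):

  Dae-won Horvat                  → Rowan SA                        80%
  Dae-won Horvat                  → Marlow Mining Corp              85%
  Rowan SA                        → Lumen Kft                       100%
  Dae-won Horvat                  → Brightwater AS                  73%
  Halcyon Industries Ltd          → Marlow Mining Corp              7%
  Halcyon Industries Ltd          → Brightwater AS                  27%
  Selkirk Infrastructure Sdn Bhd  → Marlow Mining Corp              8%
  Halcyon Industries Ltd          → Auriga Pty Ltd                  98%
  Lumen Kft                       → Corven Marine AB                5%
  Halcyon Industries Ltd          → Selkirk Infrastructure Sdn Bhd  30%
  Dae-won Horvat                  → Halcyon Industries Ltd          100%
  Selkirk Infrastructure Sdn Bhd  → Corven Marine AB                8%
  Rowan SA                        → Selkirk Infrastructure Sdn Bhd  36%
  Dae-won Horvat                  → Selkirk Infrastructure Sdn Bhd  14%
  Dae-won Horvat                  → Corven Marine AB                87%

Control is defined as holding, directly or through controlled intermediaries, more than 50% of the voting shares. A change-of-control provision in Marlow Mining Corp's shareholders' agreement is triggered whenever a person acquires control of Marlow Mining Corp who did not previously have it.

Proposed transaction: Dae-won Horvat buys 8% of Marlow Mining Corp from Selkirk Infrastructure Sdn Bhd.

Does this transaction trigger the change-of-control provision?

No

The purchase adds only to Dae-won's holdings (Selkirk's stake shrinks), so Dae-won is the only person who could newly come to control Marlow.
Dae-won holds 80% of Rowan, so Dae-won controls Rowan.
Dae-won holds 100% of Halcyon, so Dae-won controls Halcyon.
Halcyon and Dae-won and Rowan together hold 30% + 14% + 36% = 80% of Selkirk, so Dae-won controls Selkirk.
Halcyon and Selkirk and Dae-won together hold 7% + 8% + 85% = 100% of Marlow, so Dae-won controls Marlow.
So Dae-won already controls Marlow before the transaction.
After the purchase, Dae-won's direct stake in Marlow rises to 85% + 8% = 93%, and Selkirk's stake falls to 0%.
Dae-won controlled Marlow already, so this is not a new person acquiring control; every other person's position is unchanged or reduced.
No new person acquires control, so the clause is not triggered.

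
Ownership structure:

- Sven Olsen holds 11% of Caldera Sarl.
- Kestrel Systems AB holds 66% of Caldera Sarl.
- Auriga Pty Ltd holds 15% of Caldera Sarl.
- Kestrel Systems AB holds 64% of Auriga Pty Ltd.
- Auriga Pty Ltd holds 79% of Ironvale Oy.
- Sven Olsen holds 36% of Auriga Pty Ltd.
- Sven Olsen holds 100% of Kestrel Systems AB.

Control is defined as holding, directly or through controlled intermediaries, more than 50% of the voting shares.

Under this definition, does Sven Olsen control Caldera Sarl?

Yes

Sven holds 100% of Kestrel, so Sven controls Kestrel.
Kestrel and Sven together hold 64% + 36% = 100% of Auriga, so Sven controls Auriga.
Auriga and Sven and Kestrel together hold 15% + 11% + 66% = 92% of Caldera, so Sven controls Caldera.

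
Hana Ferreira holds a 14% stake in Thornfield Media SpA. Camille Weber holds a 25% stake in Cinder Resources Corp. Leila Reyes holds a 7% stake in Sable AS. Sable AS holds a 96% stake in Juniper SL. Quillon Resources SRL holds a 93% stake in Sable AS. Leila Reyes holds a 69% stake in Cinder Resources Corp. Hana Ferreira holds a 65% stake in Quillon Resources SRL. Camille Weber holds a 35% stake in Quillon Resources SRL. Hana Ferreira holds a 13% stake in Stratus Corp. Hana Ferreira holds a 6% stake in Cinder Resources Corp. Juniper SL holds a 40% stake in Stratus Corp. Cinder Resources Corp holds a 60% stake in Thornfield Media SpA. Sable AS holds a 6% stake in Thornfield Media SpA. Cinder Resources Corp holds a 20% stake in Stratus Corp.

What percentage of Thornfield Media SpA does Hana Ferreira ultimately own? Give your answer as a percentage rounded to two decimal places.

21.23%

Hana reaches Thornfield along 3 paths.
Via Cinder: 6% × 60% = 3.6%.
Direct stake: 14% = 14%.
Via Quillon → Sable: 65% × 93% × 6% = 3.627%.
Total: 3.6% + 14% + 3.627% = 21.227%.
Rounded: 21.23%.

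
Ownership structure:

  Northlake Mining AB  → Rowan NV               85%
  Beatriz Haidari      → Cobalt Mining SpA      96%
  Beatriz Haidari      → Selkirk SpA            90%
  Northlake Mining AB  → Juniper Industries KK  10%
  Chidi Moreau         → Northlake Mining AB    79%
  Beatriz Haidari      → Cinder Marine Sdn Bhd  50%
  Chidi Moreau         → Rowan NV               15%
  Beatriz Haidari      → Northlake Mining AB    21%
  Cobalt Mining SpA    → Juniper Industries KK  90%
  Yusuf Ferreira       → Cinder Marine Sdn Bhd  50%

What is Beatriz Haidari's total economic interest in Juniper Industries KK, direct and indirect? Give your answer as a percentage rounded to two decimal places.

Beatriz reaches Juniper along 2 paths.
Via Cobalt: 96% × 90% = 86.4%.
Via Northlake: 21% × 10% = 2.1%.
Total: 86.4% + 2.1% = 88.5%.
Rounded: 88.50%.

88.50%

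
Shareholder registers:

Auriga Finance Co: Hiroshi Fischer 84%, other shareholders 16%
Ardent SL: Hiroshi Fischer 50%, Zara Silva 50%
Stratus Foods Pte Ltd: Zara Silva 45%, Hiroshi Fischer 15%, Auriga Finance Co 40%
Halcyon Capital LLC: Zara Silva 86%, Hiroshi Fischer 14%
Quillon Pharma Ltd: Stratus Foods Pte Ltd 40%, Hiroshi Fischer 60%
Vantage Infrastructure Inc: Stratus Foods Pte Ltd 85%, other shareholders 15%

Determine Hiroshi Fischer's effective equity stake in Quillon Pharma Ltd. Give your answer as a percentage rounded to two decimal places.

Hiroshi reaches Quillon along 3 paths.
Via Stratus: 15% × 40% = 6%.
Via Auriga → Stratus: 84% × 40% × 40% = 13.44%.
Direct stake: 60% = 60%.
Total: 6% + 13.44% + 60% = 79.44%.

79.44%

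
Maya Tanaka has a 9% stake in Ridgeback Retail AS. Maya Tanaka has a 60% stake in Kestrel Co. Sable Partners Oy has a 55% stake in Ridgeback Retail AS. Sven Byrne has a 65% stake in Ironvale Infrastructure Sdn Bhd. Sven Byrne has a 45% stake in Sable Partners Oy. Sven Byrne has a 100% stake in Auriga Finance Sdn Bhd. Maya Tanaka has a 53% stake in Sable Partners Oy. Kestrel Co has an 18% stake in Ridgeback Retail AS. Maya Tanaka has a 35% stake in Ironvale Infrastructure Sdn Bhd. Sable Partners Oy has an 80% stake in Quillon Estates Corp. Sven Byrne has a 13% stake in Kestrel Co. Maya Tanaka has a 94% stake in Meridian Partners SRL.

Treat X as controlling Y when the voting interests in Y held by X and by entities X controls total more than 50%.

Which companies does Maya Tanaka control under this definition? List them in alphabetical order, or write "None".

Maya holds 53% of Sable, so Maya controls Sable.
Maya holds 60% of Kestrel, so Maya controls Kestrel.
Maya holds 94% of Meridian, so Maya controls Meridian.
Sable and Kestrel and Maya together hold 55% + 18% + 9% = 82% of Ridgeback, so Maya controls Ridgeback.
Sable holds 80% of Quillon, so Maya controls Quillon.
No other company's threshold is met.

Kestrel Co, Meridian Partners SRL, Quillon Estates Corp, Ridgeback Retail AS, Sable Partners Oy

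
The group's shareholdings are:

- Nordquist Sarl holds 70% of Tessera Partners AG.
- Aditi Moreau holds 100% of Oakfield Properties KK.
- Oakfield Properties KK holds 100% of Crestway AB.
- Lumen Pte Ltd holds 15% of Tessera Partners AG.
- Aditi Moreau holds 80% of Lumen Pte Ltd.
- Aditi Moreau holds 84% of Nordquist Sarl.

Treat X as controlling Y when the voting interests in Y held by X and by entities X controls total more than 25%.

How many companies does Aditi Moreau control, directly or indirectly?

5

Aditi holds 80% of Lumen, so Aditi controls Lumen.
Aditi holds 100% of Oakfield, so Aditi controls Oakfield.
Oakfield holds 100% of Crestway, so Aditi controls Crestway.
Aditi holds 84% of Nordquist, so Aditi controls Nordquist.
Nordquist and Lumen together hold 70% + 15% = 85% of Tessera, so Aditi controls Tessera.
Aditi controls 5 companies.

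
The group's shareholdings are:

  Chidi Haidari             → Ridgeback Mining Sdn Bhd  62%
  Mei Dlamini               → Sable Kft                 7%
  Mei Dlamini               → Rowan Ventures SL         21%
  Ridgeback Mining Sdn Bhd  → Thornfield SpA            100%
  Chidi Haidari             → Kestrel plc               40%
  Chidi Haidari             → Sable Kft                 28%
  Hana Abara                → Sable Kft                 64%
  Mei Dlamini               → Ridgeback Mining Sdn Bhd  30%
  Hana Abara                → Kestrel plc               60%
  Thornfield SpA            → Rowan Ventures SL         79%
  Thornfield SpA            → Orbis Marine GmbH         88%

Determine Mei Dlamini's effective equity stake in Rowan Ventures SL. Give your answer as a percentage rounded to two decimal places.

44.70%

Mei reaches Rowan along 2 paths.
Via Ridgeback → Thornfield: 30% × 100% × 79% = 23.7%.
Direct stake: 21% = 21%.
Total: 23.7% + 21% = 44.7%.
Rounded: 44.70%.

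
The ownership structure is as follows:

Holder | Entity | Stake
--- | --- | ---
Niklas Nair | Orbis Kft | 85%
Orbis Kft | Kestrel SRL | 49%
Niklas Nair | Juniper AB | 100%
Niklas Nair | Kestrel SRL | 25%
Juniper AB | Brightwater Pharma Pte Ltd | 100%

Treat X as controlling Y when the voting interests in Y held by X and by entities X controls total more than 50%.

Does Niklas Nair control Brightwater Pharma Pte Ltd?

Yes

Niklas holds 100% of Juniper, so Niklas controls Juniper.
Juniper holds 100% of Brightwater, so Niklas controls Brightwater.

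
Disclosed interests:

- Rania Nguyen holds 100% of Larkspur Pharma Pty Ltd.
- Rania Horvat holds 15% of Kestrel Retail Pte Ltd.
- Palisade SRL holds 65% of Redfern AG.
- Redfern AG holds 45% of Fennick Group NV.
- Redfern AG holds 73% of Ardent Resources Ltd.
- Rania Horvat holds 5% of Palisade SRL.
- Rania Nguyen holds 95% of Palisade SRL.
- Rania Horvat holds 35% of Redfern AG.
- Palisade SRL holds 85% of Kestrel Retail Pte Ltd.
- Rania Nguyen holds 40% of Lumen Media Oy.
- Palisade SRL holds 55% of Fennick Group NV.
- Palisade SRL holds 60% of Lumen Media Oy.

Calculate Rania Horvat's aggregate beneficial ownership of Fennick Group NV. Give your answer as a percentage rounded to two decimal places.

19.96%

Rania Horvat reaches Fennick along 3 paths.
Via Redfern: 35% × 45% = 15.75%.
Via Palisade → Redfern: 5% × 65% × 45% = 1.4625%.
Via Palisade: 5% × 55% = 2.75%.
Total: 15.75% + 1.4625% + 2.75% = 19.9625%.
Rounded: 19.96%.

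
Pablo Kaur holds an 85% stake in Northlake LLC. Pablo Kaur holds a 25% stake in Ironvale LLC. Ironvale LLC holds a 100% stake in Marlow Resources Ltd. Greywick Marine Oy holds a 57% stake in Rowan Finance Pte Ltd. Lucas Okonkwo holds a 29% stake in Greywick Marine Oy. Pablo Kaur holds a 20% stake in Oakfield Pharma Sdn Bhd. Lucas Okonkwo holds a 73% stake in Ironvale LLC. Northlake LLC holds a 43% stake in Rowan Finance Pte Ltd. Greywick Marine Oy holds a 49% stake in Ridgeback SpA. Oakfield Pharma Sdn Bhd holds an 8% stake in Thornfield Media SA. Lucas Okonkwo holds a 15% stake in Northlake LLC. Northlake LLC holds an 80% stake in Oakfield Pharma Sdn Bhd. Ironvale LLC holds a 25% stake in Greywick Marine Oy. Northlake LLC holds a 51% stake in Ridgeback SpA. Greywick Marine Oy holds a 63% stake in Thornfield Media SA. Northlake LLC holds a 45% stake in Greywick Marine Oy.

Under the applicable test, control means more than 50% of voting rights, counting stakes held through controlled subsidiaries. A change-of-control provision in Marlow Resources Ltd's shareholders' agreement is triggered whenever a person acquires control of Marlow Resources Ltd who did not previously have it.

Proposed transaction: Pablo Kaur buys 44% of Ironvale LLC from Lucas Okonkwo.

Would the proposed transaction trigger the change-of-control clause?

Yes

The purchase adds only to Pablo's holdings (Lucas's stake shrinks), so Pablo is the only person who could newly come to control Marlow.
Pablo holds 85% of Northlake, so Pablo controls Northlake.
Pablo and Northlake together hold 20% + 80% = 100% of Oakfield, so Pablo controls Oakfield.
Northlake holds 51% of Ridgeback, so Pablo controls Ridgeback.
Neither Pablo nor any entity Pablo controls holds any voting interest in Marlow.
So before the transaction, Pablo does not control Marlow.
After the purchase, Pablo's direct stake in Ironvale rises to 25% + 44% = 69%, and Lucas's stake falls to 29%.
Pablo holds 69% of Ironvale, so Pablo controls Ironvale.
Ironvale holds 100% of Marlow, so Pablo controls Marlow.
Pablo did not control Marlow before and does after, so the clause is triggered.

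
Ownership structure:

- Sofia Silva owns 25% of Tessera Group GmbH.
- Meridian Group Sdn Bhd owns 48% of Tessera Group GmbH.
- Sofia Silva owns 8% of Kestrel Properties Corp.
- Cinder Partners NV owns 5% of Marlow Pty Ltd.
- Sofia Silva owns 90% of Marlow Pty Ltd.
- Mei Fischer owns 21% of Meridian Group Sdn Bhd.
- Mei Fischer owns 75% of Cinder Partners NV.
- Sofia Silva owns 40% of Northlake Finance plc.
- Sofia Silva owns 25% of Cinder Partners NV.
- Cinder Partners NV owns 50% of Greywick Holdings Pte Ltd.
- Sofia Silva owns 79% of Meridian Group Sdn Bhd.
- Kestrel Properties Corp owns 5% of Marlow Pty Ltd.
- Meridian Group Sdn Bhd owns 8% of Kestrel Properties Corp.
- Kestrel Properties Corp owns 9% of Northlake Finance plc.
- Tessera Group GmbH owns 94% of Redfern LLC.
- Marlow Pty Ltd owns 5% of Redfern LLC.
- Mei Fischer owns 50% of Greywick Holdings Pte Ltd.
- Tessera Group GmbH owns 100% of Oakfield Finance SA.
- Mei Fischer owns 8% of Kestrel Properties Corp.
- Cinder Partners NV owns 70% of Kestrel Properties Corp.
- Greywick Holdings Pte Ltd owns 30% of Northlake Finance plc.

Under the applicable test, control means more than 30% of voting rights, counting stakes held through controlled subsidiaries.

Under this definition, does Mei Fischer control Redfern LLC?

Mei holds 75% of Cinder, so Mei controls Cinder.
Cinder and Mei together hold 50% + 50% = 100% of Greywick, so Mei controls Greywick.
Cinder and Mei together hold 70% + 8% = 78% of Kestrel, so Mei controls Kestrel.
Kestrel and Greywick together hold 9% + 30% = 39% of Northlake, so Mei controls Northlake.
Neither Mei nor any entity Mei controls holds any voting interest in Redfern.
So Mei does not control Redfern.

No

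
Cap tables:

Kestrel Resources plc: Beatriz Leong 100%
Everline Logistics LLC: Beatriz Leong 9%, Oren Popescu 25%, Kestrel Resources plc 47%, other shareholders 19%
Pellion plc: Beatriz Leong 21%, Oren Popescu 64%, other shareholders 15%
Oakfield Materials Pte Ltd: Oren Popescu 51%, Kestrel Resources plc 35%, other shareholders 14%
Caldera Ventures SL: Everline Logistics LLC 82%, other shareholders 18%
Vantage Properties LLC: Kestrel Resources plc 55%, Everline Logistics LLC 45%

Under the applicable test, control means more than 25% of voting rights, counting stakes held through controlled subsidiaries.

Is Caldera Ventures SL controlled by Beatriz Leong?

Yes

Beatriz holds 100% of Kestrel, so Beatriz controls Kestrel.
Beatriz and Kestrel together hold 9% + 47% = 56% of Everline, so Beatriz controls Everline.
Everline holds 82% of Caldera, so Beatriz controls Caldera.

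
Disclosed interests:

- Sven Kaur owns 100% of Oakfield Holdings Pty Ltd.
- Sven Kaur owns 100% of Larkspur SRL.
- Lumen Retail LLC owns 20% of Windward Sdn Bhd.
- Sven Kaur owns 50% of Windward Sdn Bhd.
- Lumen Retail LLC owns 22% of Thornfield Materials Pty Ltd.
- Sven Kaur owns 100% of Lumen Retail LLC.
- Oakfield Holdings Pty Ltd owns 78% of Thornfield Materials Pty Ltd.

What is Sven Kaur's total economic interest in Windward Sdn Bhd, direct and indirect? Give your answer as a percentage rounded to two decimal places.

Sven reaches Windward along 2 paths.
Direct stake: 50% = 50%.
Via Lumen: 100% × 20% = 20%.
Total: 50% + 20% = 70%.
Rounded: 70.00%.

70.00%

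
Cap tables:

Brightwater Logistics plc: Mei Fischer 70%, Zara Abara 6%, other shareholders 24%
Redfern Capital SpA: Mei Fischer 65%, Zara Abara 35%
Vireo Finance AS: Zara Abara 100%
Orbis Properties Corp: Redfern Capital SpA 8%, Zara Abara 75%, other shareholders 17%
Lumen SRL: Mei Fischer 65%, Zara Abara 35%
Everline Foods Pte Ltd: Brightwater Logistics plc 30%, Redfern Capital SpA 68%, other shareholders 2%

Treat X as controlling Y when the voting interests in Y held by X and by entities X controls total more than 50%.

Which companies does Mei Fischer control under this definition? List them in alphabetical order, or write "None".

Brightwater Logistics plc, Everline Foods Pte Ltd, Lumen SRL, Redfern Capital SpA

Mei holds 70% of Brightwater, so Mei controls Brightwater.
Mei holds 65% of Redfern, so Mei controls Redfern.
Mei holds 65% of Lumen, so Mei controls Lumen.
Brightwater and Redfern together hold 30% + 68% = 98% of Everline, so Mei controls Everline.
No other company's threshold is met.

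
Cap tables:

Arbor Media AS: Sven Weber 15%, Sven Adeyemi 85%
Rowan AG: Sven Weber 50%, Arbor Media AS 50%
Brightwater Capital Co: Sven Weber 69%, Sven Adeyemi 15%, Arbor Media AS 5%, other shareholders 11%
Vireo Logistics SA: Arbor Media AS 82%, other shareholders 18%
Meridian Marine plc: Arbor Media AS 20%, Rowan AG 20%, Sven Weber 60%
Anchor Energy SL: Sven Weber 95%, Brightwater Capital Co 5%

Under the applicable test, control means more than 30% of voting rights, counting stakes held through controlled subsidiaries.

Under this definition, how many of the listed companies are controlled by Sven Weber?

Sven Weber holds 50% of Rowan, so Sven Weber controls Rowan.
Sven Weber holds 69% of Brightwater, so Sven Weber controls Brightwater.
Rowan and Sven Weber together hold 20% + 60% = 80% of Meridian, so Sven Weber controls Meridian.
Sven Weber and Brightwater together hold 95% + 5% = 100% of Anchor, so Sven Weber controls Anchor.
No other company's threshold is met.
Sven Weber controls 4 companies.

4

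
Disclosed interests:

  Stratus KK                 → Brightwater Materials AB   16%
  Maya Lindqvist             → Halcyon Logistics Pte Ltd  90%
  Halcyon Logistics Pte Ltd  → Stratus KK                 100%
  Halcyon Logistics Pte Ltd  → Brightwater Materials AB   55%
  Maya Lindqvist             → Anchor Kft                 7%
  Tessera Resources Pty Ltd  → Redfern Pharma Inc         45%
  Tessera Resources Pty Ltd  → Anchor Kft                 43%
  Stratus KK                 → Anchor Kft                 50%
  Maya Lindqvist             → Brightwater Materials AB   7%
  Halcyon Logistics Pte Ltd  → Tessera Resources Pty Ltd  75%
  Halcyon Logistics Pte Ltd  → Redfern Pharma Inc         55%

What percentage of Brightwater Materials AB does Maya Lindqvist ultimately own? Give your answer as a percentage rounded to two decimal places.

70.90%

Maya reaches Brightwater along 3 paths.
Via Halcyon → Stratus: 90% × 100% × 16% = 14.4%.
Via Halcyon: 90% × 55% = 49.5%.
Direct stake: 7% = 7%.
Total: 14.4% + 49.5% + 7% = 70.9%.
Rounded: 70.90%.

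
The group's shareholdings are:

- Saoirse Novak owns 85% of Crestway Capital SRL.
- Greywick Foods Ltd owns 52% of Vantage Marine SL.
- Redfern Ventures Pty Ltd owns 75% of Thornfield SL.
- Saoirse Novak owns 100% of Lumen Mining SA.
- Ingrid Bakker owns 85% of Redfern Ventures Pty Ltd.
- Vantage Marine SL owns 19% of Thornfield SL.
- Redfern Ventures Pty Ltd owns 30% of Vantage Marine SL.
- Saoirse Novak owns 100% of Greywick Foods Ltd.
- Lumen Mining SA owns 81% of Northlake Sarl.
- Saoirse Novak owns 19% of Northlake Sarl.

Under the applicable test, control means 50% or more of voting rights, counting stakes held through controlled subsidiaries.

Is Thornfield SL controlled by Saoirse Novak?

No

Saoirse holds 100% of Greywick, so Saoirse controls Greywick.
Greywick holds 52% of Vantage, so Saoirse controls Vantage.
Saoirse holds 85% of Crestway, so Saoirse controls Crestway.
Saoirse holds 100% of Lumen, so Saoirse controls Lumen.
Saoirse and Lumen together hold 19% + 81% = 100% of Northlake, so Saoirse controls Northlake.
In Thornfield, Saoirse's side holds only 19%, not ≥ 50%.
So Saoirse does not control Thornfield.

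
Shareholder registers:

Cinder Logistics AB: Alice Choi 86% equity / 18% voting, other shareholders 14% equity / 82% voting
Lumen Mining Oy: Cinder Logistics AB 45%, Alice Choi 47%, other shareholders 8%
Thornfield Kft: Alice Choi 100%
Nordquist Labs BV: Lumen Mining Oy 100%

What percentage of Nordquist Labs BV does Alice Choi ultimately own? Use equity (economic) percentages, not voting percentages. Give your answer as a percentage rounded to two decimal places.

85.70%

Alice reaches Nordquist along 2 paths.
Via Cinder → Lumen: 86% × 45% × 100% = 38.7%.
Via Lumen: 47% × 100% = 47%.
Total: 38.7% + 47% = 85.7%.
Rounded: 85.70%.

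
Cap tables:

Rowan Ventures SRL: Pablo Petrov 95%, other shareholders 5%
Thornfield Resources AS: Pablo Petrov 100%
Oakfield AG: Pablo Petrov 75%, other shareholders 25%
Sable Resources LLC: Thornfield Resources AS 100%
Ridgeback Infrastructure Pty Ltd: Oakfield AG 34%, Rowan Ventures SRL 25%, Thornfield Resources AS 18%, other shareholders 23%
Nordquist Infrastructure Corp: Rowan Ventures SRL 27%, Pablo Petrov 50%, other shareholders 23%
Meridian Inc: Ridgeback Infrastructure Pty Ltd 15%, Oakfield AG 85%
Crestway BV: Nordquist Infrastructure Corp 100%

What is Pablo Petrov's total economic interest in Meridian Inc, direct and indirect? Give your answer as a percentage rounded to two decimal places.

Pablo reaches Meridian along 4 paths.
Via Oakfield → Ridgeback: 75% × 34% × 15% = 3.825%.
Via Rowan → Ridgeback: 95% × 25% × 15% = 3.5625%.
Via Thornfield → Ridgeback: 100% × 18% × 15% = 2.7%.
Via Oakfield: 75% × 85% = 63.75%.
Total: 3.825% + 3.5625% + 2.7% + 63.75% = 73.8375%.
Rounded: 73.84%.

73.84%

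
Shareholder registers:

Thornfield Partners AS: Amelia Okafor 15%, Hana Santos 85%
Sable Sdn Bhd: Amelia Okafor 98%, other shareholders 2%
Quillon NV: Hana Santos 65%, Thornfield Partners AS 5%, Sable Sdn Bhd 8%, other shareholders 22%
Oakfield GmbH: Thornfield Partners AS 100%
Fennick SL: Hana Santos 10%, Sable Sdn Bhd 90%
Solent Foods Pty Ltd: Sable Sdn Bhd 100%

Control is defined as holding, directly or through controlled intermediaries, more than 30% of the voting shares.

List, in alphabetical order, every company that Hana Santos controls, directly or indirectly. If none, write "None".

Hana holds 85% of Thornfield, so Hana controls Thornfield.
Hana and Thornfield together hold 65% + 5% = 70% of Quillon, so Hana controls Quillon.
Thornfield holds 100% of Oakfield, so Hana controls Oakfield.
No other company's threshold is met.

Oakfield GmbH, Quillon NV, Thornfield Partners AS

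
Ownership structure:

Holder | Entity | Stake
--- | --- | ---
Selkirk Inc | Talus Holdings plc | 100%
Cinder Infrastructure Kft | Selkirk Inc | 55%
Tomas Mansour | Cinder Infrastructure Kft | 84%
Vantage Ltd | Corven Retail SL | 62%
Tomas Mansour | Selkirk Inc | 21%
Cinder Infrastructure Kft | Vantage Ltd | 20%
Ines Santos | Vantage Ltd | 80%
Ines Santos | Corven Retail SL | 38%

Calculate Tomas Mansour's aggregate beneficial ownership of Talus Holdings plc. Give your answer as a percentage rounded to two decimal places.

67.20%

Tomas reaches Talus along 2 paths.
Via Selkirk: 21% × 100% = 21%.
Via Cinder → Selkirk: 84% × 55% × 100% = 46.2%.
Total: 21% + 46.2% = 67.2%.
Rounded: 67.20%.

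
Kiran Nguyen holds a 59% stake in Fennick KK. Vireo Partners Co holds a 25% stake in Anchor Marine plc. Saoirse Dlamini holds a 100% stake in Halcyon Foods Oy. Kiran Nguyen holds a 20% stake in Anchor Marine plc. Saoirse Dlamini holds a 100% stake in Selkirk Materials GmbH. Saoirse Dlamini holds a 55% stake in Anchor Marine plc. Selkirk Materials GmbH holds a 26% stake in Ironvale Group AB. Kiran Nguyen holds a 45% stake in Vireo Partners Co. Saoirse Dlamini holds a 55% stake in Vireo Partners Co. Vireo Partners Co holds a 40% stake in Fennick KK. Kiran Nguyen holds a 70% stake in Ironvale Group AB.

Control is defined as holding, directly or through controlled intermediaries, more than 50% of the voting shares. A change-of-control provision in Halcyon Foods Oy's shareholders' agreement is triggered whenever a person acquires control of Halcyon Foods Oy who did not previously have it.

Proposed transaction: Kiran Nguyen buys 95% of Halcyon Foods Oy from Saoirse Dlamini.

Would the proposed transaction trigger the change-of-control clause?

The purchase adds only to Kiran's holdings (Saoirse's stake shrinks), so Kiran is the only person who could newly come to control Halcyon.
Kiran holds 70% of Ironvale, so Kiran controls Ironvale.
Kiran holds 59% of Fennick, so Kiran controls Fennick.
Neither Kiran nor any entity Kiran controls holds any voting interest in Halcyon.
So before the transaction, Kiran does not control Halcyon.
After the purchase, Kiran holds 95% of Halcyon directly, and Saoirse's stake falls to 5%.
Kiran holds 95% of Halcyon, so Kiran controls Halcyon.
Kiran did not control Halcyon before and does after, so the clause is triggered.

Yes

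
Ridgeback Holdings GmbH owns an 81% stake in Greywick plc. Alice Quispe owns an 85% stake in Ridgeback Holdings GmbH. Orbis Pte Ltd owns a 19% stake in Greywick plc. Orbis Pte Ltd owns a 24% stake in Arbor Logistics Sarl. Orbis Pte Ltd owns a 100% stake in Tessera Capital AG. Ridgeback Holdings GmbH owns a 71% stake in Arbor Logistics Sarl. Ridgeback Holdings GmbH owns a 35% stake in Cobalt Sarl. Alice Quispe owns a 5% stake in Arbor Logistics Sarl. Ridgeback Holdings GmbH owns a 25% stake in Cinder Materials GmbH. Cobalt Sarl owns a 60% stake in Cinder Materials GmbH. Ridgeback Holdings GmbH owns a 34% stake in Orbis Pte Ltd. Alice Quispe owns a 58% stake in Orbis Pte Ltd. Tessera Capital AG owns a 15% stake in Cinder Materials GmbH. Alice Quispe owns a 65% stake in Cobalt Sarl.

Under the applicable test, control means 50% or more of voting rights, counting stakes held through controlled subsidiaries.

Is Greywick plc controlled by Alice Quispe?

Yes

Alice holds 85% of Ridgeback, so Alice controls Ridgeback.
Alice and Ridgeback together hold 58% + 34% = 92% of Orbis, so Alice controls Orbis.
Ridgeback and Orbis together hold 81% + 19% = 100% of Greywick, so Alice controls Greywick.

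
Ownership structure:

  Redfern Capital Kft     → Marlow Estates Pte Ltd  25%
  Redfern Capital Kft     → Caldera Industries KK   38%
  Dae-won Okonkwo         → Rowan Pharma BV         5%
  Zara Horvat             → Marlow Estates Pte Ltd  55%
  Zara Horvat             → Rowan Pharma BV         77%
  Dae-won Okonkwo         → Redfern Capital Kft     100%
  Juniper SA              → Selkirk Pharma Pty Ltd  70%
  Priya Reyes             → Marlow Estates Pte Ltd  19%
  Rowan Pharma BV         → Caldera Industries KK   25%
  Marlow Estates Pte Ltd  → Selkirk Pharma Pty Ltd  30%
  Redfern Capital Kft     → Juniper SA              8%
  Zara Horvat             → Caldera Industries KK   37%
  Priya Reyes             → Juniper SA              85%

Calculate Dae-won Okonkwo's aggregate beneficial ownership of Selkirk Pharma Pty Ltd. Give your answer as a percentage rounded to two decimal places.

Dae-won reaches Selkirk along 2 paths.
Via Redfern → Juniper: 100% × 8% × 70% = 5.6%.
Via Redfern → Marlow: 100% × 25% × 30% = 7.5%.
Total: 5.6% + 7.5% = 13.1%.
Rounded: 13.10%.

13.10%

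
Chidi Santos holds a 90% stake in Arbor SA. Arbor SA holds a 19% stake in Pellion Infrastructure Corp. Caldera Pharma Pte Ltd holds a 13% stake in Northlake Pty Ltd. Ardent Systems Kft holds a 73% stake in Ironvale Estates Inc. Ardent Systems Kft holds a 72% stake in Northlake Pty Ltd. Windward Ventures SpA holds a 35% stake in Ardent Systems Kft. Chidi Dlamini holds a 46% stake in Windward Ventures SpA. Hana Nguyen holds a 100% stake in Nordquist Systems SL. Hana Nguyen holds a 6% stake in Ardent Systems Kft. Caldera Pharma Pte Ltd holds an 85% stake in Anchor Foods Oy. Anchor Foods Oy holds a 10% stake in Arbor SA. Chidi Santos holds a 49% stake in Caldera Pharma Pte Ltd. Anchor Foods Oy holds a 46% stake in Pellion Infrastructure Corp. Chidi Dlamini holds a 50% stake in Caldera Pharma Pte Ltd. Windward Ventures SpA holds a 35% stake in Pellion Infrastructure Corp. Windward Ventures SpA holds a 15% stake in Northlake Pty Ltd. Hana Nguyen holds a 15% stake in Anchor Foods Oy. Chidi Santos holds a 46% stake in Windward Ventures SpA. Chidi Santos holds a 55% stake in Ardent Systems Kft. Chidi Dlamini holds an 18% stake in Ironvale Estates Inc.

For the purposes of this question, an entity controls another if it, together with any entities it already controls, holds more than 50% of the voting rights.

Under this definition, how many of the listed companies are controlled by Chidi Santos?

4

Chidi Santos holds 55% of Ardent, so Chidi Santos controls Ardent.
Chidi Santos holds 90% of Arbor, so Chidi Santos controls Arbor.
Ardent holds 73% of Ironvale, so Chidi Santos controls Ironvale.
Ardent holds 72% of Northlake, so Chidi Santos controls Northlake.
No other company's threshold is met.
Chidi Santos controls 4 companies.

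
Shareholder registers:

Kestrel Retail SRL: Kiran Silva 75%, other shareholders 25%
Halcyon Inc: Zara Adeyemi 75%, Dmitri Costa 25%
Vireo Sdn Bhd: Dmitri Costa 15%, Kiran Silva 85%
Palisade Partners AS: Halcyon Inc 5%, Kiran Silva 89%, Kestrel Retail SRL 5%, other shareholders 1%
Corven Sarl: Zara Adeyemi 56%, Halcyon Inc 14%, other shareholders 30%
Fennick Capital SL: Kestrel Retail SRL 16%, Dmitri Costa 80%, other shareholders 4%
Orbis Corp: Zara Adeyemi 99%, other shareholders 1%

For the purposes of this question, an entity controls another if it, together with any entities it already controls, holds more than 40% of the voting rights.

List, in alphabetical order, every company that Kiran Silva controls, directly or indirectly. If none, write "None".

Kiran holds 75% of Kestrel, so Kiran controls Kestrel.
Kiran holds 85% of Vireo, so Kiran controls Vireo.
Kiran and Kestrel together hold 89% + 5% = 94% of Palisade, so Kiran controls Palisade.
No other company's threshold is met.

Kestrel Retail SRL, Palisade Partners AS, Vireo Sdn Bhd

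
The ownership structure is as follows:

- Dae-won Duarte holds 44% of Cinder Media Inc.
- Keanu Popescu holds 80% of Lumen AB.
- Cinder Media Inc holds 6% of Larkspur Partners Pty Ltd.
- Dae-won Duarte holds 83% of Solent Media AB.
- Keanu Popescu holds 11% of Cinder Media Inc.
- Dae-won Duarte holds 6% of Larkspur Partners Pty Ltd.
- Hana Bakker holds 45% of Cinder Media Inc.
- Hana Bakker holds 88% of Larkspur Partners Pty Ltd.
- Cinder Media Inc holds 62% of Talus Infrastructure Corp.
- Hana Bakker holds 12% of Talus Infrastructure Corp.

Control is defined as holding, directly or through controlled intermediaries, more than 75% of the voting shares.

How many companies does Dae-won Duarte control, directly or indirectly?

1

Dae-won holds 83% of Solent, so Dae-won controls Solent.
No other company's threshold is met.
Dae-won controls 1 company.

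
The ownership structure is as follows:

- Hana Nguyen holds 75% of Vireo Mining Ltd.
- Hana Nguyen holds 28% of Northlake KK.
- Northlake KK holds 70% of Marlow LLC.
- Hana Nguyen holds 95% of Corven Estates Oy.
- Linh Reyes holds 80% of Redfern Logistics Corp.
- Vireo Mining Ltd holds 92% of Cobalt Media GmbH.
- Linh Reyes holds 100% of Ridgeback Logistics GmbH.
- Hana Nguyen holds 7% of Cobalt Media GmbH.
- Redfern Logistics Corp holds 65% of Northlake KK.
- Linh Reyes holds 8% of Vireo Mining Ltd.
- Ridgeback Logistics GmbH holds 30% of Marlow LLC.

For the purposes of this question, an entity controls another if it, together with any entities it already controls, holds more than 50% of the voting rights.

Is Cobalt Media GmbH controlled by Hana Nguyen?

Yes

Hana holds 75% of Vireo, so Hana controls Vireo.
Vireo and Hana together hold 92% + 7% = 99% of Cobalt, so Hana controls Cobalt.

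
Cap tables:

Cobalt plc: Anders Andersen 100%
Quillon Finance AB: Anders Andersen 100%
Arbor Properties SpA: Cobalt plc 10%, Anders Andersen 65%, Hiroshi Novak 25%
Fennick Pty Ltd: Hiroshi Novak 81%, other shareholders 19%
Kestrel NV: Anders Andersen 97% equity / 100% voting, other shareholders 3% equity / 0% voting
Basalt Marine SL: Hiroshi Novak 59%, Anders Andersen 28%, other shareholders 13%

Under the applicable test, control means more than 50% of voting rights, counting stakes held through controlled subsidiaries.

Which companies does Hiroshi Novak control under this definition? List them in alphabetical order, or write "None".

Basalt Marine SL, Fennick Pty Ltd

Hiroshi holds 81% of Fennick, so Hiroshi controls Fennick.
Hiroshi holds 59% of Basalt, so Hiroshi controls Basalt.
No other company's threshold is met.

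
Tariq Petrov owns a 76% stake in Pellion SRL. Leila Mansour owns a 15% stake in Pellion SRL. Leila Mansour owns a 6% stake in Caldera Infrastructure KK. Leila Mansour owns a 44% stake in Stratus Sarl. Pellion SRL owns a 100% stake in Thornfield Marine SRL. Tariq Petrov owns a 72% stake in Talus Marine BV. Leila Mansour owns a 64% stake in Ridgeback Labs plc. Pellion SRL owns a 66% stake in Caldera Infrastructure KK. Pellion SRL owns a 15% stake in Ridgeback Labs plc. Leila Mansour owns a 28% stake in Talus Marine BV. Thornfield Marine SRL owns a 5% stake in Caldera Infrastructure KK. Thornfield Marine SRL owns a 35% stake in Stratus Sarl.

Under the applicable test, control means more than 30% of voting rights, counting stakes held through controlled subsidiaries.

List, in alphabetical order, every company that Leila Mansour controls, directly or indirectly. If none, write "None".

Leila holds 64% of Ridgeback, so Leila controls Ridgeback.
Leila holds 44% of Stratus, so Leila controls Stratus.
No other company's threshold is met.

Ridgeback Labs plc, Stratus Sarl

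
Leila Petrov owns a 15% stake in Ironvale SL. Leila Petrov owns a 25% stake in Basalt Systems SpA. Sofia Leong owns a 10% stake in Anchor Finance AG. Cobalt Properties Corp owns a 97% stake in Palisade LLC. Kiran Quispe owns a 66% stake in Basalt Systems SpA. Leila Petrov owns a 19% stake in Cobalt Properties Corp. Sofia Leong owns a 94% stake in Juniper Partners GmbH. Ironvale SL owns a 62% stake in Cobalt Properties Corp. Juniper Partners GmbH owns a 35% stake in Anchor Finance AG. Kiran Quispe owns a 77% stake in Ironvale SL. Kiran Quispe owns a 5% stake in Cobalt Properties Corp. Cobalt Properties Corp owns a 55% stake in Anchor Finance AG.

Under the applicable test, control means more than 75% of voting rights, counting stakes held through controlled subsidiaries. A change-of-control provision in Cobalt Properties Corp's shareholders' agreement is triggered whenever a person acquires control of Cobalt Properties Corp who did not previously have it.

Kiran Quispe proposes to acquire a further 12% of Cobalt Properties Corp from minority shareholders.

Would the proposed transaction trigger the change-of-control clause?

Yes

The purchase changes only Kiran's holdings, so Kiran is the only person who could newly come to control Cobalt.
Kiran holds 77% of Ironvale, so Kiran controls Ironvale.
In Cobalt, Kiran's side holds only 5% + 62% = 67%, not > 75%.
So before the transaction, Kiran does not control Cobalt.
After the purchase, Kiran's direct stake in Cobalt rises to 5% + 12% = 17%.
Kiran and Ironvale together hold 17% + 62% = 79% of Cobalt, so Kiran controls Cobalt.
Kiran did not control Cobalt before and does after, so the clause is triggered.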